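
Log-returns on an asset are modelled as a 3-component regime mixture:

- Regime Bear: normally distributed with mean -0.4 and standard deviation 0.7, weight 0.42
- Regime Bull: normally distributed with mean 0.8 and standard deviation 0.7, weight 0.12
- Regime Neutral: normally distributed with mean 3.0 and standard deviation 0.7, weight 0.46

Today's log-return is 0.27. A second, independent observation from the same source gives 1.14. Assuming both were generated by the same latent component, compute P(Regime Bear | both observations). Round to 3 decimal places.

By Bayes' theorem, P(k | x) = π_k f_k(x) / Σ_j π_j f_j(x).
Since both observations come from the same component, the likelihood for component k is f_k(x₁)·f_k(x₂).
  L_Bear = [0.360478] × [0.050678] = 0.0182683
  L_Bull = [0.427887] × [0.506504] = 0.216727
  L_Neutral = [0.000283794] × [0.016698] = 4.73878e-06
Prior × likelihood for each component:
  π_Bear·L_Bear = 0.42 × 0.0182683 = 0.00767268
  π_Bull·L_Bull = 0.12 × 0.216727 = 0.0260072
  π_Neutral·L_Neutral = 0.46 × 4.73878e-06 = 2.17984e-06
Denominator: 0.00767268 + 0.0260072 + 2.17984e-06 = 0.033682
So the posterior for Regime Bear is 0.00767268 / 0.033682 ≈ 0.228.

0.228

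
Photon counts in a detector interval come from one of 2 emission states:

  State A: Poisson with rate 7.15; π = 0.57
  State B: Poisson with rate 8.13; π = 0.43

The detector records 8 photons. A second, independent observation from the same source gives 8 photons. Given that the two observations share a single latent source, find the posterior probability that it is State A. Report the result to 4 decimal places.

0.5465

By Bayes' theorem, P(k | x) = P(Z=k) f_k(x) / Σ_j P(Z=j) f_j(x).
Since both observations come from the same component, the likelihood for component k is f_k(x₁)·f_k(x₂).
  L_A = [0.13296] × [0.13296] = 0.0176785
  L_B = [0.139441] × [0.139441] = 0.0194437
Weight by the priors:
  P(Z=A)·L_A = 0.57 × 0.0176785 = 0.0100767
  P(Z=B)·L_B = 0.43 × 0.0194437 = 0.0083608
Denominator: 0.0100767 + 0.0083608 = 0.0184375
Responsibility of State A: 0.0100767 / 0.0184375 ≈ 0.5465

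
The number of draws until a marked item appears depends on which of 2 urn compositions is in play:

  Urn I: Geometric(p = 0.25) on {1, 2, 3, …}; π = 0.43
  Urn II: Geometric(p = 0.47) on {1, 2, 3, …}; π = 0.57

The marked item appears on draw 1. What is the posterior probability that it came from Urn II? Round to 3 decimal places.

0.714

Posterior ∝ prior × likelihood, so P(k | x) ∝ w_k f_k(x); normalise over all components.
Evaluate each component's likelihood at the observed value:
  f_I = 0.25
  f_II = 0.47
Prior × likelihood for each component:
  w_I·f_I = 0.43 × 0.25 = 0.1075
  w_II·f_II = 0.57 × 0.47 = 0.2679
Normaliser: 0.1075 + 0.2679 = 0.3754
Responsibility of Urn II: 0.2679 / 0.3754 ≈ 0.714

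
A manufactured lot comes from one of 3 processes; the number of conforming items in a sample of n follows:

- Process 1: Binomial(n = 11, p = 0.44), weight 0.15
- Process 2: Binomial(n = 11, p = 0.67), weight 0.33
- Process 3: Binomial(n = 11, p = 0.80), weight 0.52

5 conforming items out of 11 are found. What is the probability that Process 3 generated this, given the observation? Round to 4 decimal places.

0.0753

Apply Bayes' rule: the posterior for each component is proportional to its prior times its likelihood at x.
Component likelihoods at x = 5 conforming items out of 11:
  p_1 = 0.234981
  p_2 = 0.0805563
  p_3 = 0.00968884
Weight by the priors:
  P(Z=1)·p_1 = 0.15 × 0.234981 = 0.0352472
  P(Z=2)·p_2 = 0.33 × 0.0805563 = 0.0265836
  P(Z=3)·p_3 = 0.52 × 0.00968884 = 0.0050382
Normaliser: 0.0352472 + 0.0265836 + 0.0050382 = 0.066869
So the posterior for Process 3 is 0.0050382 / 0.066869 ≈ 0.0753.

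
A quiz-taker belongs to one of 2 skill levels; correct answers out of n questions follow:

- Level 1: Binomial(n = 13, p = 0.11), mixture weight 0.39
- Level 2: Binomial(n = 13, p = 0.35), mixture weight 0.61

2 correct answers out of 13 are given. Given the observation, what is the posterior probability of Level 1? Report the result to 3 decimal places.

0.667

By Bayes' theorem, P(k | x) = π_k f_k(x) / Σ_j π_j f_j(x).
Binomial probabilities:
  L_1 = C(13,2)·0.11^2·0.89^11 = 78·0.0121·0.277517 = 0.261921
  L_2 = C(13,2)·0.35^2·0.65^11 = 78·0.1225·0.00875078 = 0.0836137
Weight by the priors:
  π_1·L_1 = 0.39 × 0.261921 = 0.102149
  π_2·L_2 = 0.61 × 0.0836137 = 0.0510044
Marginal: 0.102149 + 0.0510044 = 0.153154
P(Level 1 | x) = 0.102149 / 0.153154 ≈ 0.667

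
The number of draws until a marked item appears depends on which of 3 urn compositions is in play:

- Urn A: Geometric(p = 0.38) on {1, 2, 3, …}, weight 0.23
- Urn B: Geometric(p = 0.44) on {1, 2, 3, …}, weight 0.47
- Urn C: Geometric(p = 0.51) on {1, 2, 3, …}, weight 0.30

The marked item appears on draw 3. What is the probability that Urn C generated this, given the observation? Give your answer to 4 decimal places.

By Bayes' theorem, P(k | x) = π_k f_k(x) / Σ_j π_j f_j(x).
Evaluate each component's likelihood at the observed value:
  f_A = 0.38·(1−0.38)^2 = 0.38·0.3844 = 0.146072
  f_B = 0.44·(1−0.44)^2 = 0.44·0.3136 = 0.137984
  f_C = 0.51·(1−0.51)^2 = 0.51·0.2401 = 0.122451
Unnormalised posteriors:
  π_A·f_A = 0.23 × 0.146072 = 0.0335966
  π_B·f_B = 0.47 × 0.137984 = 0.0648525
  π_C·f_C = 0.30 × 0.122451 = 0.0367353
Sum: 0.0335966 + 0.0648525 + 0.0367353 = 0.135184
Responsibility of Urn C: 0.0367353 / 0.135184 ≈ 0.2717

0.2717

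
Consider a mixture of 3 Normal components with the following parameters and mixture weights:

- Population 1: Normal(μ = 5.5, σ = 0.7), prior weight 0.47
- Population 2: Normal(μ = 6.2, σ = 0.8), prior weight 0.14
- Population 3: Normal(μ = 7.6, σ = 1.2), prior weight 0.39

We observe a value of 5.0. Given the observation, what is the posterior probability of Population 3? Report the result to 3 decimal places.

0.051

Posterior ∝ prior × likelihood, so P(k | x) ∝ w_k f_k(x); normalise over all components.
Evaluate each component's likelihood at the observed value:
  L_1 = 0.441593
  L_2 = 0.161897
  L_3 = 0.0317939
Multiply by the mixture weights:
  w_1·L_1 = 0.47 × 0.441593 = 0.207549
  w_2·L_2 = 0.14 × 0.161897 = 0.0226656
  w_3·L_3 = 0.39 × 0.0317939 = 0.0123996
Marginal: 0.207549 + 0.0226656 + 0.0123996 = 0.242614
P(Population 3 | x) ≈ 0.051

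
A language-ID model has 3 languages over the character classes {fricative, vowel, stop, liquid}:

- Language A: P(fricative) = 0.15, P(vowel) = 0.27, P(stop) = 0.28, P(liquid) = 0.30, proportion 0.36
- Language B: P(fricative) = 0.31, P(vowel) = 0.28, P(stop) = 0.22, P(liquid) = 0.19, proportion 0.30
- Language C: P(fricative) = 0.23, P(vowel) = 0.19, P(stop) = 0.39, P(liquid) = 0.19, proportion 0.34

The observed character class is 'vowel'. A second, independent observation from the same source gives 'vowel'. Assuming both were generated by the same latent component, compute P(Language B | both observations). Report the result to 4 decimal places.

0.3791

Apply Bayes' rule: the posterior for each component is proportional to its prior times its likelihood at x.
Since both observations come from the same component, the likelihood for component k is f_k(x₁)·f_k(x₂).
  L_A = [0.27] × [0.27] = 0.0729
  L_B = [0.28] × [0.28] = 0.0784
  L_C = [0.19] × [0.19] = 0.0361
Prior × likelihood for each component:
  π_A·L_A = 0.36 × 0.0729 = 0.026244
  π_B·L_B = 0.30 × 0.0784 = 0.02352
  π_C·L_C = 0.34 × 0.0361 = 0.012274
Normaliser: 0.026244 + 0.02352 + 0.012274 = 0.062038
P(Language B | data) ≈ 0.3791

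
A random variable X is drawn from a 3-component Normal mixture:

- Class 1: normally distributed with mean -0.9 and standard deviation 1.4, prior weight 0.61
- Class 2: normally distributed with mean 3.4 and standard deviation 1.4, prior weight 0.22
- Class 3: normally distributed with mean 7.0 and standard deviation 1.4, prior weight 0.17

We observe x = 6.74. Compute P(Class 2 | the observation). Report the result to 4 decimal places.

0.0710

The responsibility of component k is π_k f_k(x) divided by Σ_j π_j f_j(x).
Evaluate each component's likelihood at the observed value:
  L_1 = (1/(1.4·√(2π)))·exp(−(6.74−-0.9)²/(2·1.4²)) = 0.284959·exp(-14.89020) = 9.72856e-08
  L_2 = (1/(1.4·√(2π)))·exp(−(6.74−3.4)²/(2·1.4²)) = 0.284959·exp(-2.84582) = 0.0165524
  L_3 = (1/(1.4·√(2π)))·exp(−(6.74−7.0)²/(2·1.4²)) = 0.284959·exp(-0.01724) = 0.280087
Prior × likelihood for each component:
  π_1·L_1 = 0.61 × 9.72856e-08 = 5.93442e-08
  π_2·L_2 = 0.22 × 0.0165524 = 0.00364152
  π_3·L_3 = 0.17 × 0.280087 = 0.0476148
Denominator: 5.93442e-08 + 0.00364152 + 0.0476148 = 0.0512563
Responsibility of Class 2: 0.00364152 / 0.0512563 ≈ 0.0710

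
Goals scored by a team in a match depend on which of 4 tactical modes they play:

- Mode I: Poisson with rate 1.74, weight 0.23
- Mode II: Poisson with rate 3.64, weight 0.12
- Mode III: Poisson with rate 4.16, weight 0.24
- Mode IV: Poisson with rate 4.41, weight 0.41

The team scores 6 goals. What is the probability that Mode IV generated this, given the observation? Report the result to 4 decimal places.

0.5682

P(component k | x) = P(Z=k)·f_k(x) / marginal(x), where marginal(x) = Σ_j P(Z=j)·f_j(x).
Component likelihoods at x = 6 goals:
  L_I = e^(−1.74)·1.74^6/6! = 0.00676536
  L_II = e^(−3.64)·3.64^6/6! = 0.0848094
  L_III = e^(−4.16)·4.16^6/6! = 0.112347
  L_IV = e^(−4.41)·4.41^6/6! = 0.124182
Weight by the priors:
  P(Z=I)·L_I = 0.23 × 0.00676536 = 0.00155603
  P(Z=II)·L_II = 0.12 × 0.0848094 = 0.0101771
  P(Z=III)·L_III = 0.24 × 0.112347 = 0.0269633
  P(Z=IV)·L_IV = 0.41 × 0.124182 = 0.0509148
Marginal: 0.00155603 + 0.0101771 + 0.0269633 + 0.0509148 = 0.0896113
P(Mode IV | x) ≈ 0.5682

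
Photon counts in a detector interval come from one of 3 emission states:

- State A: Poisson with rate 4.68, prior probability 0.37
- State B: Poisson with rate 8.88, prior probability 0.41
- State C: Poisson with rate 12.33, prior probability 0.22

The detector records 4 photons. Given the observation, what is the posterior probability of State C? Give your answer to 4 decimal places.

0.0111

The responsibility of component k is P(Z=k) f_k(x) divided by Σ_j P(Z=j) f_j(x).
Component likelihoods at x = 4 photons:
  L_A = e^(−4.68)·4.68^4/4! = 0.18547
  L_B = e^(−8.88)·8.88^4/4! = 0.03605
  L_C = e^(−12.33)·12.33^4/4! = 0.00425393
Multiply by the mixture weights:
  P(Z=A)·L_A = 0.37 × 0.18547 = 0.068624
  P(Z=B)·L_B = 0.41 × 0.03605 = 0.0147805
  P(Z=C)·L_C = 0.22 × 0.00425393 = 0.000935864
Denominator: 0.068624 + 0.0147805 + 0.000935864 = 0.0843403
Responsibility of State C: 0.000935864 / 0.0843403 ≈ 0.0111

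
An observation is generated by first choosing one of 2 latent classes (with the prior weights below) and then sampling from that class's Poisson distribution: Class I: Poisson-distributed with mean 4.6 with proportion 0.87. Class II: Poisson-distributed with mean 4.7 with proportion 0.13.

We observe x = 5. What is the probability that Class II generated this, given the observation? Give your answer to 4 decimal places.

Apply Bayes' rule: the posterior for each component is proportional to its prior times its likelihood at x.
Component likelihoods at x = 5:
  L_I = 0.172526
  L_II = 0.17383
Multiply by the mixture weights:
  w_I·L_I = 0.87 × 0.172526 = 0.150097
  w_II·L_II = 0.13 × 0.17383 = 0.0225979
Normaliser: 0.150097 + 0.0225979 = 0.172695
P(Class II | 5) ≈ 0.1309

0.1309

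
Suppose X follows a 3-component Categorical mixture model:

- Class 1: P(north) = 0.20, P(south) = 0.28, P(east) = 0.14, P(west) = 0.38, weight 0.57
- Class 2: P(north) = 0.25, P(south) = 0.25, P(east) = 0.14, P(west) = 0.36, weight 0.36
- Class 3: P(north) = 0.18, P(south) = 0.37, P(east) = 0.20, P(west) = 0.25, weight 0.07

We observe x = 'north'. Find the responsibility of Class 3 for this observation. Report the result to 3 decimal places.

0.058

By Bayes' theorem, P(k | x) = P(Z=k) f_k(x) / Σ_j P(Z=j) f_j(x).
Categorical probabilities:
  f_1 = P(north | comp) = 0.20
  f_2 = P(north | comp) = 0.25
  f_3 = P(north | comp) = 0.18
Weight by the priors:
  P(Z=1)·f_1 = 0.57 × 0.2 = 0.114
  P(Z=2)·f_2 = 0.36 × 0.25 = 0.09
  P(Z=3)·f_3 = 0.07 × 0.18 = 0.0126
Marginal: 0.114 + 0.09 + 0.0126 = 0.2166
Responsibility of Class 3: 0.0126 / 0.2166 ≈ 0.058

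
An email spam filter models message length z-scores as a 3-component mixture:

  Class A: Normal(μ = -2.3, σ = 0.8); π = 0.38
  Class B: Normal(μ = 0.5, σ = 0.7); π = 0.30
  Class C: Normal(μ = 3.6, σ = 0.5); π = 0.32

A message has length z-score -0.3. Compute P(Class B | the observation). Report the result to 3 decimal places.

Apply Bayes' rule: the posterior for each component is proportional to its prior times its likelihood at x.
Component likelihoods at x = -0.3:
  p_A = (1/(0.8·√(2π)))·exp(−(-0.3−-2.3)²/(2·0.8²)) = 0.498678·exp(-3.12500) = 0.0219104
  p_B = (1/(0.7·√(2π)))·exp(−(-0.3−0.5)²/(2·0.7²)) = 0.569918·exp(-0.65306) = 0.296614
  p_C = (1/(0.5·√(2π)))·exp(−(-0.3−3.6)²/(2·0.5²)) = 0.797885·exp(-30.42000) = 4.90571e-14
Prior × likelihood for each component:
  π_A·p_A = 0.38 × 0.0219104 = 0.00832594
  π_B·p_B = 0.30 × 0.296614 = 0.0889841
  π_C·p_C = 0.32 × 4.90571e-14 = 1.56983e-14
Denominator: 0.00832594 + 0.0889841 + 1.56983e-14 = 0.09731
P(Class B | -0.3) = 0.0889841 / 0.09731 ≈ 0.914

0.914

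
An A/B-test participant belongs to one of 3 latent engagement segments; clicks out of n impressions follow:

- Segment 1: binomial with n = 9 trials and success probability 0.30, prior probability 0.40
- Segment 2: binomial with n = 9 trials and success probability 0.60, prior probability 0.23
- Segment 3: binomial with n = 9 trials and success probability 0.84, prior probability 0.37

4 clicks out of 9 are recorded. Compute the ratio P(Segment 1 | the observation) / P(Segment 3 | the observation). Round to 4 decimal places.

28.1914

The posterior odds equal the prior odds times the likelihood ratio: (P(Z=i)/P(Z=j))·(f_i(x)/f_j(x)).
Evaluate each component's likelihood at the observed value:
  L_1 = C(9,4)·0.30^4·0.70^5 = 126·0.0081·0.16807 = 0.171532
  L_2 = C(9,4)·0.60^4·0.40^5 = 126·0.1296·0.01024 = 0.167215
  L_3 = C(9,4)·0.84^4·0.16^5 = 126·0.497871·0.000104858 = 0.00657791
0.0686129 / 0.00243382 ≈ 28.1914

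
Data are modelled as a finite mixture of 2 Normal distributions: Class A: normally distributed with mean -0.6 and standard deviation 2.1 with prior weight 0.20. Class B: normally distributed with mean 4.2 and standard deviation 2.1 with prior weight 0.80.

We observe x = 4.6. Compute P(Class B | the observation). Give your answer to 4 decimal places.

0.9883

By Bayes' theorem, P(k | x) = w_k f_k(x) / Σ_j w_j f_j(x).
Evaluate each component's likelihood at the observed value:
  L_A = 0.00885622
  L_B = 0.186557
Weight by the priors:
  w_A·L_A = 0.20 × 0.00885622 = 0.00177124
  w_B·L_B = 0.80 × 0.186557 = 0.149246
Marginal: 0.00177124 + 0.149246 = 0.151017
Responsibility of Class B: 0.149246 / 0.151017 ≈ 0.9883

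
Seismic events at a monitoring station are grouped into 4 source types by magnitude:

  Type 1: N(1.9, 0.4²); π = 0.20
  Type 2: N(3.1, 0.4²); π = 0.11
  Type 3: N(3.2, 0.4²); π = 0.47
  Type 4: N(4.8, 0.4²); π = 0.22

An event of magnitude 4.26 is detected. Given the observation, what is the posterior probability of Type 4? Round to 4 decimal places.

P(component k | x) = π_k·f_k(x) / marginal(x), where marginal(x) = Σ_j π_j·f_j(x).
Evaluate each component's likelihood at the observed value:
  p_1 = (1/(0.4·√(2π)))·exp(−(4.26−1.9)²/(2·0.4²)) = 0.997356·exp(-17.40500) = 2.75394e-08
  p_2 = (1/(0.4·√(2π)))·exp(−(4.26−3.1)²/(2·0.4²)) = 0.997356·exp(-4.20500) = 0.0148813
  p_3 = (1/(0.4·√(2π)))·exp(−(4.26−3.2)²/(2·0.4²)) = 0.997356·exp(-3.51125) = 0.0297806
  p_4 = (1/(0.4·√(2π)))·exp(−(4.26−4.8)²/(2·0.4²)) = 0.997356·exp(-0.91125) = 0.400958
Multiply by the mixture weights:
  π_1·p_1 = 0.20 × 2.75394e-08 = 5.50788e-09
  π_2·p_2 = 0.11 × 0.0148813 = 0.00163695
  π_3·p_3 = 0.47 × 0.0297806 = 0.0139969
  π_4·p_4 = 0.22 × 0.400958 = 0.0882108
Normaliser: 5.50788e-09 + 0.00163695 + 0.0139969 + 0.0882108 = 0.103845
Responsibility of Type 4: 0.0882108 / 0.103845 ≈ 0.8494

0.8494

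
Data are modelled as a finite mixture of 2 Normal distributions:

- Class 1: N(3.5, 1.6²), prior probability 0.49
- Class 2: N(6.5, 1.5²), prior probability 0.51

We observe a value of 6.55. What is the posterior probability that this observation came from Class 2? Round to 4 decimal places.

0.8722

Apply Bayes' rule: the posterior for each component is proportional to its prior times its likelihood at x.
Evaluate each component's likelihood at the observed value:
  L_1 = 0.040525
  L_2 = 0.265814
Weight by the priors:
  π_1·L_1 = 0.49 × 0.040525 = 0.0198572
  π_2·L_2 = 0.51 × 0.265814 = 0.135565
Denominator: 0.0198572 + 0.135565 = 0.155422
P(Class 2 | data) = 0.135565 / 0.155422 ≈ 0.8722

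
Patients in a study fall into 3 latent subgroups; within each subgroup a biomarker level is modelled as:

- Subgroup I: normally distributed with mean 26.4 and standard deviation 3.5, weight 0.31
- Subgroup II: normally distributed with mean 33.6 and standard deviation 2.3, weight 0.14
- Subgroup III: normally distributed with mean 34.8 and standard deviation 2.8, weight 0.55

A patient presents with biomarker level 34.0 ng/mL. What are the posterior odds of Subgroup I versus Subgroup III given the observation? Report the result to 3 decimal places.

0.044

Since P(k|x) ∝ P(Z=k) f_k(x), the posterior odds are P(Z=i) f_i(x) / (P(Z=j) f_j(x)).
Component likelihoods at x = 34.0 ng/mL:
  p_I = (1/(3.5·√(2π)))·exp(−(34.0−26.4)²/(2·3.5²)) = 0.113984·exp(-2.35755) = 0.0107887
  p_II = (1/(2.3·√(2π)))·exp(−(34.0−33.6)²/(2·2.3²)) = 0.173453·exp(-0.01512) = 0.17085
  p_III = (1/(2.8·√(2π)))·exp(−(34.0−34.8)²/(2·2.8²)) = 0.142479·exp(-0.04082) = 0.136781
Posterior odds = (P(Z=I)·p_I) / (P(Z=III)·p_III) = (0.31·0.0107887) / (0.55·0.136781) = 0.00334451 / 0.0752295 ≈ 0.044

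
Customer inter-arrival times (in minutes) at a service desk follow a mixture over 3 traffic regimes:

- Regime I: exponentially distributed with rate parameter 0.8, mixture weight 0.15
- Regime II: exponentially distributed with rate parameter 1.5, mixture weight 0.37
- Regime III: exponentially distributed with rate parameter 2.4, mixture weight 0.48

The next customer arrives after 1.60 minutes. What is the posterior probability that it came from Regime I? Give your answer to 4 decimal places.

0.3076

P(component k | x) = w_k·f_k(x) / marginal(x), where marginal(x) = Σ_j w_j·f_j(x).
Exponential densities:
  f_I = 0.8·e^(−0.8·1.60) = 0.8·e^(−1.2800) = 0.22243
  f_II = 1.5·e^(−1.5·1.60) = 1.5·e^(−2.4000) = 0.136077
  f_III = 2.4·e^(−2.4·1.60) = 2.4·e^(−3.8400) = 0.0515846
Prior × likelihood for each component:
  w_I·f_I = 0.15 × 0.22243 = 0.0333645
  w_II·f_II = 0.37 × 0.136077 = 0.0503485
  w_III·f_III = 0.48 × 0.0515846 = 0.0247606
Sum: 0.0333645 + 0.0503485 + 0.0247606 = 0.108474
Responsibility of Regime I: 0.0333645 / 0.108474 ≈ 0.3076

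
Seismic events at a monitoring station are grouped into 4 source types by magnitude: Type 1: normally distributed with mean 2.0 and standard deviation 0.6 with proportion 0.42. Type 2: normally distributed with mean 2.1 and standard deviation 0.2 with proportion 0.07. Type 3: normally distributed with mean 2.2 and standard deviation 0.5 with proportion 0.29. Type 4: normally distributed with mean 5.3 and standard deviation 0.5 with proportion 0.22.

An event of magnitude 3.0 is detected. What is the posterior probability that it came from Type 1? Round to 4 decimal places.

Posterior ∝ prior × likelihood, so P(k | x) ∝ π_k f_k(x); normalise over all components.
Normal densities:
  L_1 = (1/(0.6·√(2π)))·exp(−(3.0−2.0)²/(2·0.6²)) = 0.664904·exp(-1.38889) = 0.165795
  L_2 = (1/(0.2·√(2π)))·exp(−(3.0−2.1)²/(2·0.2²)) = 1.994711·exp(-10.12500) = 7.99187e-05
  L_3 = (1/(0.5·√(2π)))·exp(−(3.0−2.2)²/(2·0.5²)) = 0.797885·exp(-1.28000) = 0.221842
  L_4 = (1/(0.5·√(2π)))·exp(−(3.0−5.3)²/(2·0.5²)) = 0.797885·exp(-10.58000) = 2.02817e-05
Weight by the priors:
  π_1·L_1 = 0.42 × 0.165795 = 0.069634
  π_2·L_2 = 0.07 × 7.99187e-05 = 5.59431e-06
  π_3·L_3 = 0.29 × 0.221842 = 0.0643341
  π_4·L_4 = 0.22 × 2.02817e-05 = 4.46197e-06
Marginal: 0.069634 + 5.59431e-06 + 0.0643341 + 4.46197e-06 = 0.133978
P(Type 1 | the observation) ≈ 0.5197

0.5197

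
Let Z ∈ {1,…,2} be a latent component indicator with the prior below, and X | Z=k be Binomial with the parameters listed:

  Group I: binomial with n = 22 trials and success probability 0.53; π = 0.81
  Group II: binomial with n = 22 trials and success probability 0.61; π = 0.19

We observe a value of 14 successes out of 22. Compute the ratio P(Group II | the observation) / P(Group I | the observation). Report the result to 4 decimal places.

0.3774

Only the two components matter; the odds are (π_i f_i(x)) / (π_j f_j(x)).
Evaluate each component's likelihood at the observed value:
  p_I = 0.105071
  p_II = 0.169033
Posterior odds = (π_II·p_II) / (π_I·p_I) = (0.19·0.169033) / (0.81·0.105071) = 0.0321163 / 0.0851075 ≈ 0.3774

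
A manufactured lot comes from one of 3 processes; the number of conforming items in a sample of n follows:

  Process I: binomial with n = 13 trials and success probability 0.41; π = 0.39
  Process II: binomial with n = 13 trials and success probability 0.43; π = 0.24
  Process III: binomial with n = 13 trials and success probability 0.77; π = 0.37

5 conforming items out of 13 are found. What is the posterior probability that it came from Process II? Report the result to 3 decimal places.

0.369

The responsibility of component k is w_k f_k(x) divided by Σ_j w_j f_j(x).
Component likelihoods at x = 5 conforming items out of 13:
  p_I = 0.218934
  p_II = 0.210824
  p_III = 0.00272807
Weight by the priors:
  w_I·p_I = 0.39 × 0.218934 = 0.0853844
  w_II·p_II = 0.24 × 0.210824 = 0.0505977
  w_III·p_III = 0.37 × 0.00272807 = 0.00100938
Evidence: 0.0853844 + 0.0505977 + 0.00100938 = 0.136992
P(Process II | data) = 0.0505977 / 0.136992 ≈ 0.369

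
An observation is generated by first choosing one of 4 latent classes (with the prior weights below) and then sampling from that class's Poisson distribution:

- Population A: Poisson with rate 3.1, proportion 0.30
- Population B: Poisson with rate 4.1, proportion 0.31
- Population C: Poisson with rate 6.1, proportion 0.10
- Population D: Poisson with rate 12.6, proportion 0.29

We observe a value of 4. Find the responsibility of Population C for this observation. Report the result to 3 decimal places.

0.102

The responsibility of component k is π_k f_k(x) divided by Σ_j π_j f_j(x).
Poisson probabilities:
  f_A = e^(−3.1)·3.1^4/4! = 0.17335
  f_B = e^(−4.1)·4.1^4/4! = 0.195127
  f_C = e^(−6.1)·6.1^4/4! = 0.129393
  f_D = e^(−12.6)·12.6^4/4! = 0.00354128
Prior × likelihood for each component:
  π_A·f_A = 0.30 × 0.17335 = 0.0520049
  π_B·f_B = 0.31 × 0.195127 = 0.0604893
  π_C·f_C = 0.10 × 0.129393 = 0.0129393
  π_D·f_D = 0.29 × 0.00354128 = 0.00102697
Marginal: 0.0520049 + 0.0604893 + 0.0129393 + 0.00102697 = 0.12646
So the posterior for Population C is 0.0129393 / 0.12646 ≈ 0.102.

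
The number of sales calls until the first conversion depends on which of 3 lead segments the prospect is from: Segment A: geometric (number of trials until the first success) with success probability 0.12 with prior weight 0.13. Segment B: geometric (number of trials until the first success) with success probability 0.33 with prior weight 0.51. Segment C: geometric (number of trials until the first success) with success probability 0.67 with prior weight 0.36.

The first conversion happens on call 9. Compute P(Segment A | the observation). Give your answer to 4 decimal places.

By Bayes' theorem, P(k | x) = w_k f_k(x) / Σ_j w_j f_j(x).
Evaluate each component's likelihood at the observed value:
  p_A = 0.0431561
  p_B = 0.0134002
  p_C = 9.42294e-05
Unnormalised posteriors:
  w_A·p_A = 0.13 × 0.0431561 = 0.0056103
  w_B·p_B = 0.51 × 0.0134002 = 0.00683412
  w_C·p_C = 0.36 × 9.42294e-05 = 3.39226e-05
Marginal: 0.0056103 + 0.00683412 + 3.39226e-05 = 0.0124783
So the posterior for Segment A is 0.0056103 / 0.0124783 ≈ 0.4496.

0.4496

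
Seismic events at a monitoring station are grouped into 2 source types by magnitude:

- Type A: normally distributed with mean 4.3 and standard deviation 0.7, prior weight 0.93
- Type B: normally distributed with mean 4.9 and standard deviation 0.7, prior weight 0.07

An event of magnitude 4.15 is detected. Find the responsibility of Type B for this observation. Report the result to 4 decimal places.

0.0416

Posterior ∝ prior × likelihood, so P(k | x) ∝ w_k f_k(x); normalise over all components.
Component likelihoods at x = 4.15:
  p_A = (1/(0.7·√(2π)))·exp(−(4.15−4.3)²/(2·0.7²)) = 0.569918·exp(-0.02296) = 0.556982
  p_B = (1/(0.7·√(2π)))·exp(−(4.15−4.9)²/(2·0.7²)) = 0.569918·exp(-0.57398) = 0.321023
Unnormalised posteriors:
  w_A·p_A = 0.93 × 0.556982 = 0.517993
  w_B·p_B = 0.07 × 0.321023 = 0.0224716
Evidence: 0.517993 + 0.0224716 = 0.540465
P(Type B | x) = 0.0224716 / 0.540465 ≈ 0.0416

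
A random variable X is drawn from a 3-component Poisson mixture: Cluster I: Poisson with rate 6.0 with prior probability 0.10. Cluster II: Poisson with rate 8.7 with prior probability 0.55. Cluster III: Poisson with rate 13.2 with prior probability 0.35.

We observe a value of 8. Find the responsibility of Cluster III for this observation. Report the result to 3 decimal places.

The responsibility of component k is π_k f_k(x) divided by Σ_j π_j f_j(x).
Evaluate each component's likelihood at the observed value:
  p_I = e^(−6.0)·6.0^8/8! = 0.103258
  p_II = e^(−8.7)·8.7^8/8! = 0.135604
  p_III = e^(−13.2)·13.2^8/8! = 0.0423042
Unnormalised posteriors:
  π_I·p_I = 0.10 × 0.103258 = 0.0103258
  π_II·p_II = 0.55 × 0.135604 = 0.074582
  π_III·p_III = 0.35 × 0.0423042 = 0.0148065
Sum: 0.0103258 + 0.074582 + 0.0148065 = 0.0997143
Responsibility of Cluster III: 0.0148065 / 0.0997143 ≈ 0.148

0.148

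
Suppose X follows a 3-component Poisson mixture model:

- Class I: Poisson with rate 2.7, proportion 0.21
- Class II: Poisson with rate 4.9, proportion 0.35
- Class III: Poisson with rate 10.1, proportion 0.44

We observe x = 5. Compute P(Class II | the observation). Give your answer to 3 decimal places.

0.652

The responsibility of component k is π_k f_k(x) divided by Σ_j π_j f_j(x).
Poisson probabilities:
  f_I = e^(−2.7)·2.7^5/5! = 0.0803605
  f_II = e^(−4.9)·4.9^5/5! = 0.17529
  f_III = e^(−10.1)·10.1^5/5! = 0.0359792
Unnormalised posteriors:
  π_I·f_I = 0.21 × 0.0803605 = 0.0168757
  π_II·f_II = 0.35 × 0.17529 = 0.0613514
  π_III·f_III = 0.44 × 0.0359792 = 0.0158308
Sum: 0.0168757 + 0.0613514 + 0.0158308 = 0.0940579
P(Class II | the observation) = 0.0613514 / 0.0940579 ≈ 0.652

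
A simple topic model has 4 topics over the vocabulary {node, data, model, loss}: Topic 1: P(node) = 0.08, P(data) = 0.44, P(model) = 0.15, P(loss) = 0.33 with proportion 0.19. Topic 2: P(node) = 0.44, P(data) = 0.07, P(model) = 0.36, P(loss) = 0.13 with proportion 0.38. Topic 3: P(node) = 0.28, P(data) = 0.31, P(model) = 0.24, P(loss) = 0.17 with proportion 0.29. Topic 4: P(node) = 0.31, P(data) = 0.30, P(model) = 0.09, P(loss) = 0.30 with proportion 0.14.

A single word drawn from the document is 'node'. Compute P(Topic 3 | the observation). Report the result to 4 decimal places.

0.2645

P(component k | x) = π_k·f_k(x) / marginal(x), where marginal(x) = Σ_j π_j·f_j(x).
Evaluate each component's likelihood at the observed value:
  f_1 = 0.08
  f_2 = 0.44
  f_3 = 0.28
  f_4 = 0.31
Unnormalised posteriors:
  π_1·f_1 = 0.19 × 0.08 = 0.0152
  π_2·f_2 = 0.38 × 0.44 = 0.1672
  π_3·f_3 = 0.29 × 0.28 = 0.0812
  π_4·f_4 = 0.14 × 0.31 = 0.0434
Marginal: 0.0152 + 0.1672 + 0.0812 + 0.0434 = 0.307
P(Topic 3 | the observation) ≈ 0.2645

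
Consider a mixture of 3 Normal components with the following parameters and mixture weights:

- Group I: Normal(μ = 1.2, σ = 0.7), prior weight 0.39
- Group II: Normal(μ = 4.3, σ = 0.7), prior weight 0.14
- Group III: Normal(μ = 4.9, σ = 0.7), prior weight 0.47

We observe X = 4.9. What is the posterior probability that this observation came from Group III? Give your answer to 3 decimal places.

By Bayes' theorem, P(k | x) = w_k f_k(x) / Σ_j w_j f_j(x).
Normal densities:
  f_I = (1/(0.7·√(2π)))·exp(−(4.9−1.2)²/(2·0.7²)) = 0.569918·exp(-13.96939) = 4.88634e-07
  f_II = (1/(0.7·√(2π)))·exp(−(4.9−4.3)²/(2·0.7²)) = 0.569918·exp(-0.36735) = 0.394707
  f_III = (1/(0.7·√(2π)))·exp(−(4.9−4.9)²/(2·0.7²)) = 0.569918·exp(-0.00000) = 0.569918
Unnormalised posteriors:
  w_I·f_I = 0.39 × 4.88634e-07 = 1.90567e-07
  w_II·f_II = 0.14 × 0.394707 = 0.055259
  w_III·f_III = 0.47 × 0.569918 = 0.267861
Denominator: 1.90567e-07 + 0.055259 + 0.267861 = 0.32312
So the posterior for Group III is 0.267861 / 0.32312 ≈ 0.829.

0.829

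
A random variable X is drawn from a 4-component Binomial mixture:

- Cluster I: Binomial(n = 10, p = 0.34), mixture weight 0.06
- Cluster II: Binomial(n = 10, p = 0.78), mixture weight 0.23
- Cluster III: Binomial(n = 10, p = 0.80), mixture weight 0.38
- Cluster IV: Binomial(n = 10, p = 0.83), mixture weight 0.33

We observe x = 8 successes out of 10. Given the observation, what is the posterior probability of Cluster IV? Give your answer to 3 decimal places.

P(component k | x) = P(Z=k)·f_k(x) / marginal(x), where marginal(x) = Σ_j P(Z=j)·f_j(x).
Component likelihoods at x = 8 successes out of 10:
  L_I = C(10,8)·0.34^8·0.66^2 = 45·0.000178579·0.4356 = 0.00350051
  L_II = C(10,8)·0.78^8·0.22^2 = 45·0.137011·0.0484 = 0.298411
  L_III = C(10,8)·0.80^8·0.20^2 = 45·0.167772·0.04 = 0.30199
  L_IV = C(10,8)·0.83^8·0.17^2 = 45·0.225229·0.0289 = 0.292911
Unnormalised posteriors:
  P(Z=I)·L_I = 0.06 × 0.00350051 = 0.000210031
  P(Z=II)·L_II = 0.23 × 0.298411 = 0.0686345
  P(Z=III)·L_III = 0.38 × 0.30199 = 0.114756
  P(Z=IV)·L_IV = 0.33 × 0.292911 = 0.0966605
Normaliser: 0.000210031 + 0.0686345 + 0.114756 + 0.0966605 = 0.280261
P(Cluster IV | the observation) = 0.0966605 / 0.280261 ≈ 0.345

0.345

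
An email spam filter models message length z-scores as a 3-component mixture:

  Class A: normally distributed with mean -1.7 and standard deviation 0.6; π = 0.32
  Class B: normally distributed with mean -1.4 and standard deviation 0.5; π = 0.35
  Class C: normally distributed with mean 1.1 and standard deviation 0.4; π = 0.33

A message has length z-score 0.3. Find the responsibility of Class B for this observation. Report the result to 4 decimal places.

Posterior ∝ prior × likelihood, so P(k | x) ∝ π_k f_k(x); normalise over all components.
Component likelihoods at x = 0.3:
  f_A = (1/(0.6·√(2π)))·exp(−(0.3−-1.7)²/(2·0.6²)) = 0.664904·exp(-5.55556) = 0.00257046
  f_B = (1/(0.5·√(2π)))·exp(−(0.3−-1.4)²/(2·0.5²)) = 0.797885·exp(-5.78000) = 0.00246444
  f_C = (1/(0.4·√(2π)))·exp(−(0.3−1.1)²/(2·0.4²)) = 0.997356·exp(-2.00000) = 0.134977
Weight by the priors:
  π_A·f_A = 0.32 × 0.00257046 = 0.000822549
  π_B·f_B = 0.35 × 0.00246444 = 0.000862553
  π_C·f_C = 0.33 × 0.134977 = 0.0445425
Normaliser: 0.000822549 + 0.000862553 + 0.0445425 = 0.0462276
So the posterior for Class B is 0.000862553 / 0.0462276 ≈ 0.0187.

0.0187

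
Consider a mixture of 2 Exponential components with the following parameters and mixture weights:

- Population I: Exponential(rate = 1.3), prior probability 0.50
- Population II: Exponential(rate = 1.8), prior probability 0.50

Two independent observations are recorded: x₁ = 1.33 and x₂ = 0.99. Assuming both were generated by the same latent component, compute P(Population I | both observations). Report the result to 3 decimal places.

Posterior ∝ prior × likelihood, so P(k | x) ∝ π_k f_k(x); normalise over all components.
Since both observations come from the same component, the likelihood for component k is f_k(x₁)·f_k(x₂).
  p_I = [1.3·e^(−1.3·1.33) = 1.3·e^(−1.7290) = 0.2307] × [0.358927] = 0.0828046
  p_II = [1.8·e^(−1.8·1.33) = 1.8·e^(−2.3940) = 0.164275] × [0.302942] = 0.0497658
Unnormalised posteriors:
  π_I·p_I = 0.50 × 0.0828046 = 0.0414023
  π_II·p_II = 0.50 × 0.0497658 = 0.0248829
Sum: 0.0414023 + 0.0248829 = 0.0662852
Responsibility of Population I: 0.0414023 / 0.0662852 ≈ 0.625

0.625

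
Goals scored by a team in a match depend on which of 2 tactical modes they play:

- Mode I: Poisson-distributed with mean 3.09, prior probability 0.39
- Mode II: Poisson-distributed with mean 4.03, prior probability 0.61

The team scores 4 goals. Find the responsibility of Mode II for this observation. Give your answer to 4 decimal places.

0.6387

P(component k | x) = P(Z=k)·f_k(x) / marginal(x), where marginal(x) = Σ_j P(Z=j)·f_j(x).
Component likelihoods at x = 4 goals:
  f_I = e^(−3.09)·3.09^4/4! = 0.172843
  f_II = e^(−4.03)·4.03^4/4! = 0.195345
Weight by the priors:
  P(Z=I)·f_I = 0.39 × 0.172843 = 0.0674089
  P(Z=II)·f_II = 0.61 × 0.195345 = 0.11916
Sum: 0.0674089 + 0.11916 = 0.186569
P(Mode II | x) ≈ 0.6387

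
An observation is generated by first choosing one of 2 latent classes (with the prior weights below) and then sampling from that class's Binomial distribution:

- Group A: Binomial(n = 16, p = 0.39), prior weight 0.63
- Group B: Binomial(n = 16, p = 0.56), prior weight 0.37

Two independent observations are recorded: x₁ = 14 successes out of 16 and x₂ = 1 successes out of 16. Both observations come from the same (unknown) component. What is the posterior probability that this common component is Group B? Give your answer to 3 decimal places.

0.341

P(component k | x) = w_k·f_k(x) / marginal(x), where marginal(x) = Σ_j w_j·f_j(x).
Since both observations come from the same component, the likelihood for component k is f_k(x₁)·f_k(x₂).
  p_A = [C(16,14)·0.39^14·0.61^2 = 120·1.88323e-06·0.3721 = 8.40902e-05] × [0.00375952] = 3.16139e-07
  p_B = [C(16,14)·0.56^14·0.44^2 = 120·0.000298286·0.1936 = 0.00692977] × [4.01882e-05] = 2.78495e-07
Multiply by the mixture weights:
  w_A·p_A = 0.63 × 3.16139e-07 = 1.99167e-07
  w_B·p_B = 0.37 × 2.78495e-07 = 1.03043e-07
Sum: 1.99167e-07 + 1.03043e-07 = 3.0221e-07
So the posterior for Group B is 1.03043e-07 / 3.0221e-07 ≈ 0.341.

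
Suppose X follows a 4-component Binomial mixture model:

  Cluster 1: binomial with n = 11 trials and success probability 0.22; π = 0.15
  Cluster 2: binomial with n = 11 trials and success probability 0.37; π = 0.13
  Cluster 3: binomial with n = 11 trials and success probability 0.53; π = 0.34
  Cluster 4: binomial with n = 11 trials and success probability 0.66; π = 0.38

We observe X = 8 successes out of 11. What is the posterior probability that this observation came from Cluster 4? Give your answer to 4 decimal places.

0.6990

Posterior ∝ prior × likelihood, so P(k | x) ∝ π_k f_k(x); normalise over all components.
Binomial probabilities:
  L_1 = 0.000429684
  L_2 = 0.0144917
  L_3 = 0.106656
  L_4 = 0.233492
Unnormalised posteriors:
  π_1·L_1 = 0.15 × 0.000429684 = 6.44526e-05
  π_2·L_2 = 0.13 × 0.0144917 = 0.00188392
  π_3·L_3 = 0.34 × 0.106656 = 0.036263
  π_4·L_4 = 0.38 × 0.233492 = 0.088727
Normaliser: 6.44526e-05 + 0.00188392 + 0.036263 + 0.088727 = 0.126938
So the posterior for Cluster 4 is 0.088727 / 0.126938 ≈ 0.6990.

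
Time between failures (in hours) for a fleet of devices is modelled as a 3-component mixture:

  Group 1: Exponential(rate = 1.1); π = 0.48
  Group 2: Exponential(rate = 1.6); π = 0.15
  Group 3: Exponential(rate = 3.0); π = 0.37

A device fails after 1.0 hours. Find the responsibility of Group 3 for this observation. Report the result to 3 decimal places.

P(component k | x) = P(Z=k)·f_k(x) / marginal(x), where marginal(x) = Σ_j P(Z=j)·f_j(x).
Exponential densities:
  L_1 = 0.366158
  L_2 = 0.323034
  L_3 = 0.149361
Weight by the priors:
  P(Z=1)·L_1 = 0.48 × 0.366158 = 0.175756
  P(Z=2)·L_2 = 0.15 × 0.323034 = 0.0484552
  P(Z=3)·L_3 = 0.37 × 0.149361 = 0.0552636
Marginal: 0.175756 + 0.0484552 + 0.0552636 = 0.279475
So the posterior for Group 3 is 0.0552636 / 0.279475 ≈ 0.198.

0.198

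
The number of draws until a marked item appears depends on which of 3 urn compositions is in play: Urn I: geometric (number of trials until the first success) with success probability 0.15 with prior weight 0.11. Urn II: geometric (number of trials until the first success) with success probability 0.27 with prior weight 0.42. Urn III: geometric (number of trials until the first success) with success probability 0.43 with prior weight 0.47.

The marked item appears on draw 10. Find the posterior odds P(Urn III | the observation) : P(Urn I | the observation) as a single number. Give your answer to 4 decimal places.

Posterior odds = (π_i f_i(x)) / (π_j f_j(x)); the normalising sum cancels.
Geometric probabilities:
  L_I = 0.0347425
  L_II = 0.0158953
  L_III = 0.00273113
Posterior odds = (π_III·L_III) / (π_I·L_I) = (0.47·0.00273113) / (0.11·0.0347425) = 0.00128363 / 0.00382168 ≈ 0.3359

0.3359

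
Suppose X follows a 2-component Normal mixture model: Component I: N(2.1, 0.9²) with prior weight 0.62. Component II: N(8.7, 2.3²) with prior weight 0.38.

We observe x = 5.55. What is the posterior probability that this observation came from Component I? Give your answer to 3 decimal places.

0.007

P(component k | x) = π_k·f_k(x) / marginal(x), where marginal(x) = Σ_j π_j·f_j(x).
Normal densities:
  p_I = 0.000285634
  p_II = 0.0679012
Unnormalised posteriors:
  π_I·p_I = 0.62 × 0.000285634 = 0.000177093
  π_II·p_II = 0.38 × 0.0679012 = 0.0258024
Denominator: 0.000177093 + 0.0258024 = 0.0259795
P(Component I | 5.55) = 0.000177093 / 0.0259795 ≈ 0.007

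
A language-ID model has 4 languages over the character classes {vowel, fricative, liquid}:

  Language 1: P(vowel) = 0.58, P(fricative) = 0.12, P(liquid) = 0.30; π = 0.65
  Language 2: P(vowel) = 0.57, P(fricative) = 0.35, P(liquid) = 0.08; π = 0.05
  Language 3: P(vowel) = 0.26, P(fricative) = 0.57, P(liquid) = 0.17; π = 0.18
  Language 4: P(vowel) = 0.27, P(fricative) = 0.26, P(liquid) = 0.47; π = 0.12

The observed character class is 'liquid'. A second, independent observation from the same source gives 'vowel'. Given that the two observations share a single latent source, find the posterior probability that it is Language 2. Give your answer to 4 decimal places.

Apply Bayes' rule: the posterior for each component is proportional to its prior times its likelihood at x.
Since both observations come from the same component, the likelihood for component k is f_k(x₁)·f_k(x₂).
  p_1 = [P(liquid | comp) = 0.30] × [0.58] = 0.174
  p_2 = [P(liquid | comp) = 0.08] × [0.57] = 0.0456
  p_3 = [P(liquid | comp) = 0.17] × [0.26] = 0.0442
  p_4 = [P(liquid | comp) = 0.47] × [0.27] = 0.1269
Prior × likelihood for each component:
  π_1·p_1 = 0.65 × 0.174 = 0.1131
  π_2·p_2 = 0.05 × 0.0456 = 0.00228
  π_3·p_3 = 0.18 × 0.0442 = 0.007956
  π_4·p_4 = 0.12 × 0.1269 = 0.015228
Marginal: 0.1131 + 0.00228 + 0.007956 + 0.015228 = 0.138564
Responsibility of Language 2: 0.00228 / 0.138564 ≈ 0.0165

0.0165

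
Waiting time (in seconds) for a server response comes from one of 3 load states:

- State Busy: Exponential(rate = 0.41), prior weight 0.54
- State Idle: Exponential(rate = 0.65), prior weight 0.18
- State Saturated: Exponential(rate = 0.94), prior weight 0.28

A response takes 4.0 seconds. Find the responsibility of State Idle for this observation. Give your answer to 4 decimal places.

P(component k | x) = w_k·f_k(x) / marginal(x), where marginal(x) = Σ_j w_j·f_j(x).
Exponential densities:
  p_Busy = 0.41·e^(−0.41·4.0) = 0.41·e^(−1.6400) = 0.0795318
  p_Idle = 0.65·e^(−0.65·4.0) = 0.65·e^(−2.6000) = 0.0482778
  p_Saturated = 0.94·e^(−0.94·4.0) = 0.94·e^(−3.7600) = 0.0218867
Prior × likelihood for each component:
  w_Busy·p_Busy = 0.54 × 0.0795318 = 0.0429472
  w_Idle·p_Idle = 0.18 × 0.0482778 = 0.00869001
  w_Saturated·p_Saturated = 0.28 × 0.0218867 = 0.00612828
Denominator: 0.0429472 + 0.00869001 + 0.00612828 = 0.0577655
So the posterior for State Idle is 0.00869001 / 0.0577655 ≈ 0.1504.

0.1504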